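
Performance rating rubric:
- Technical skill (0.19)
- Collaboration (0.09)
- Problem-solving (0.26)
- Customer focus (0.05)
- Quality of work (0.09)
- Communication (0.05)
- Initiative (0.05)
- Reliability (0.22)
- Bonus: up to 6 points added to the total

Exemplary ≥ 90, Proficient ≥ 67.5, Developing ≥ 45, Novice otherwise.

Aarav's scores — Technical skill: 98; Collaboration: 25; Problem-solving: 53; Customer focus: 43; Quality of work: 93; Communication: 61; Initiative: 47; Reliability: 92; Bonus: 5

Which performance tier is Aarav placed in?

Weighted total:
  Technical skill 98 × 0.19 = 18.62
  Collaboration 25 × 0.09 = 2.25
  Problem-solving 53 × 0.26 = 13.78
  Customer focus 43 × 0.05 = 2.15
  Quality of work 93 × 0.09 = 8.37
  Communication 61 × 0.05 = 3.05
  Initiative 47 × 0.05 = 2.35
  Reliability 92 × 0.22 = 20.24
Sum = 70.81
Bonus: 70.81 + 5 = 75.81
75.81 is ≥ 67.5 and < 90 → Proficient

Proficient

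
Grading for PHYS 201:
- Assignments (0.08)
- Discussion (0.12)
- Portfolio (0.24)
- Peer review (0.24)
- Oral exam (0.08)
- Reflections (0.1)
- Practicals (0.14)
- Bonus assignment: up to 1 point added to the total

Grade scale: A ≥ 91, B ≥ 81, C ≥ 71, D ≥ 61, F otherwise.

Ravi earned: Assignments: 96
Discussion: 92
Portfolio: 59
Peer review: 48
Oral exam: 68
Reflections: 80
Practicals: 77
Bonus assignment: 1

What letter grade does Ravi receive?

D

Weighted total:
  Assignments 96 × 0.08 = 7.68
  Discussion 92 × 0.12 = 11.04
  Portfolio 59 × 0.24 = 14.16
  Peer review 48 × 0.24 = 11.52
  Oral exam 68 × 0.08 = 5.44
  Reflections 80 × 0.1 = 8
  Practicals 77 × 0.14 = 10.78
Sum = 68.62
Bonus assignment: 68.62 + 1 = 69.62
69.62 is ≥ 61 and < 71 → D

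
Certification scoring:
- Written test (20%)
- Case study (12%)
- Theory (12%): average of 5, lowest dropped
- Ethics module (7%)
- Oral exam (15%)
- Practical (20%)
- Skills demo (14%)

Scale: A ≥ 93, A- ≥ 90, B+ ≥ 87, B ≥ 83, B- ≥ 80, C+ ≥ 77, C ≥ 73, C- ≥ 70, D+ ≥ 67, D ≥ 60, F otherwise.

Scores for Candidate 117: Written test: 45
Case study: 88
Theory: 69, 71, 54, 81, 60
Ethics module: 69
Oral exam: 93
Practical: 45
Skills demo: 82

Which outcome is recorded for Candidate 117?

Theory: drop 54 → average of remaining 4 = 281/4 = 70.25
Weighted total:
  Written test 45 × 0.2 = 9
  Case study 88 × 0.12 = 10.56
  Theory 70.25 × 0.12 = 8.43
  Ethics module 69 × 0.07 = 4.83
  Oral exam 93 × 0.15 = 13.95
  Practical 45 × 0.2 = 9
  Skills demo 82 × 0.14 = 11.48
Sum = 67.25
67.25 is ≥ 67 and < 70 → D+

D+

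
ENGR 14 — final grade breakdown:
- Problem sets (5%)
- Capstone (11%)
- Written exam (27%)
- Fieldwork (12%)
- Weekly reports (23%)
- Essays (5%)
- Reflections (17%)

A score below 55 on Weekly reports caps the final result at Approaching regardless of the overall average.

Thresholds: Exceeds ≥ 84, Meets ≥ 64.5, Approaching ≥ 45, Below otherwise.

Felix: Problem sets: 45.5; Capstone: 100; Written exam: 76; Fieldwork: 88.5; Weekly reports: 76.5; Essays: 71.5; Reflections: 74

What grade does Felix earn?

Weekly reports score 76.5 ≥ 55: minimum met.
Weighted total:
  Problem sets 45.5 × 0.05 = 2.275
  Capstone 100 × 0.11 = 11
  Written exam 76 × 0.27 = 20.52
  Fieldwork 88.5 × 0.12 = 10.62
  Weekly reports 76.5 × 0.23 = 17.595
  Essays 71.5 × 0.05 = 3.575
  Reflections 74 × 0.17 = 12.58
Sum = 78.165
78.165 is ≥ 64.5 and < 84 → Meets

Meets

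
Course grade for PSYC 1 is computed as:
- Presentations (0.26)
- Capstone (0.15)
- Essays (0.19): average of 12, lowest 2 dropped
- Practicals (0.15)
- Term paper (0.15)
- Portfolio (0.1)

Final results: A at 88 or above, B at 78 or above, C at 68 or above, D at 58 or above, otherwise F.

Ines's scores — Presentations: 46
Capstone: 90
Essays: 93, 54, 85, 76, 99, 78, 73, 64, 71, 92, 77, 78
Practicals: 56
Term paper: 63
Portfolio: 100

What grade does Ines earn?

Essays: drop 54, 64 → average of remaining 10 = 822/10 = 82.2
Weighted total:
  Presentations 46 × 0.26 = 11.96
  Capstone 90 × 0.15 = 13.5
  Essays 82.2 × 0.19 = 15.618
  Practicals 56 × 0.15 = 8.4
  Term paper 63 × 0.15 = 9.45
  Portfolio 100 × 0.1 = 10
Sum = 68.928
68.928 is ≥ 68 and < 78 → C

C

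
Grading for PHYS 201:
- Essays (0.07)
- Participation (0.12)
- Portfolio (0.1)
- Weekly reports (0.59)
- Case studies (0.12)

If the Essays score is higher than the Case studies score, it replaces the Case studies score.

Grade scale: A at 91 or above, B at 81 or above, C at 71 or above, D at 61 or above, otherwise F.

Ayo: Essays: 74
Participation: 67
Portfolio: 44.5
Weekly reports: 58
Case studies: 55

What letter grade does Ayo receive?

Essays (74) > Case studies (55), so Case studies counts as 74.
Weighted total:
  Essays 74 × 0.07 = 5.18
  Participation 67 × 0.12 = 8.04
  Portfolio 44.5 × 0.1 = 4.45
  Weekly reports 58 × 0.59 = 34.22
  Case studies 74 × 0.12 = 8.88
Sum = 60.77
60.77 < 61 → F

F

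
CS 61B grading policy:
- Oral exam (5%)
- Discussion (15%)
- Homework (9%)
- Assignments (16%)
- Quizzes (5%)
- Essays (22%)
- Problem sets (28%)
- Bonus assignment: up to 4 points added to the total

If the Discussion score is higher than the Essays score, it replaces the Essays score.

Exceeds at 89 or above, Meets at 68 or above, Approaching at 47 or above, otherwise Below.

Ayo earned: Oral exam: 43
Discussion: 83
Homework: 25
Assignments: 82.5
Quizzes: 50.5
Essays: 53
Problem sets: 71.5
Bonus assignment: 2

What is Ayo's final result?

Discussion (83) > Essays (53), so Essays counts as 83.
Weighted total:
  Oral exam 43 × 0.05 = 2.15
  Discussion 83 × 0.15 = 12.45
  Homework 25 × 0.09 = 2.25
  Assignments 82.5 × 0.16 = 13.2
  Quizzes 50.5 × 0.05 = 2.525
  Essays 83 × 0.22 = 18.26
  Problem sets 71.5 × 0.28 = 20.02
Sum = 70.855
Bonus assignment: 70.855 + 2 = 72.855
72.855 is ≥ 68 and < 89 → Meets

Meets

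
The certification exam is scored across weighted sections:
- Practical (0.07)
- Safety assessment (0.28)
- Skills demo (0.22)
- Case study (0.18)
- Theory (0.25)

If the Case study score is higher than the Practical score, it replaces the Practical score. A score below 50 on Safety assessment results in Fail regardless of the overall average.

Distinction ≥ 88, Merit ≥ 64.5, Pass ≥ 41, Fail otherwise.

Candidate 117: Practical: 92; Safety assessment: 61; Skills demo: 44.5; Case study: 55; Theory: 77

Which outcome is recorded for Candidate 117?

Pass

Case study (55) ≤ Practical (92), so Practical stays at 92.
Safety assessment score 61 ≥ 50: minimum met.
Weighted total:
  Practical 92 × 0.07 = 6.44
  Safety assessment 61 × 0.28 = 17.08
  Skills demo 44.5 × 0.22 = 9.79
  Case study 55 × 0.18 = 9.9
  Theory 77 × 0.25 = 19.25
Sum = 62.46
62.46 is ≥ 41 and < 64.5 → Pass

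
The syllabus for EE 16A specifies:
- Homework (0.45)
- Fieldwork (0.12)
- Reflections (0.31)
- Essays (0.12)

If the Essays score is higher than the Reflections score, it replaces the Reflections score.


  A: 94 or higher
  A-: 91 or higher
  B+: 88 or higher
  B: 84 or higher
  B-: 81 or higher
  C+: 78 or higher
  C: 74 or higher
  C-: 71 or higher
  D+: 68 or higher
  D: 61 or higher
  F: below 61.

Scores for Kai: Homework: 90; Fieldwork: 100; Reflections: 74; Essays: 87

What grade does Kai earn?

Essays (87) > Reflections (74), so Reflections counts as 87.
Weighted total:
  Homework 90 × 0.45 = 40.5
  Fieldwork 100 × 0.12 = 12
  Reflections 87 × 0.31 = 26.97
  Essays 87 × 0.12 = 10.44
Sum = 89.91
89.91 is ≥ 88 and < 91 → B+

B+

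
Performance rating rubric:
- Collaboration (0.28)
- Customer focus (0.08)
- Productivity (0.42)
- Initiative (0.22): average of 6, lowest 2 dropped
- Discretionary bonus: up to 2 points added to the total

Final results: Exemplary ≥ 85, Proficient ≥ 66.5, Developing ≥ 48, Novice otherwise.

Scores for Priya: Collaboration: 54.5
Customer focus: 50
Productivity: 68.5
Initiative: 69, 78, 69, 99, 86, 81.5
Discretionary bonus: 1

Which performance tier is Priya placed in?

Initiative: drop 69, 69 → average of remaining 4 = 344.5/4 = 86.125
Weighted total:
  Collaboration 54.5 × 0.28 = 15.26
  Customer focus 50 × 0.08 = 4
  Productivity 68.5 × 0.42 = 28.77
  Initiative 86.125 × 0.22 = 18.9475
Sum = 66.9775
Discretionary bonus: 66.9775 + 1 = 67.9775
67.9775 is ≥ 66.5 and < 85 → Proficient

Proficient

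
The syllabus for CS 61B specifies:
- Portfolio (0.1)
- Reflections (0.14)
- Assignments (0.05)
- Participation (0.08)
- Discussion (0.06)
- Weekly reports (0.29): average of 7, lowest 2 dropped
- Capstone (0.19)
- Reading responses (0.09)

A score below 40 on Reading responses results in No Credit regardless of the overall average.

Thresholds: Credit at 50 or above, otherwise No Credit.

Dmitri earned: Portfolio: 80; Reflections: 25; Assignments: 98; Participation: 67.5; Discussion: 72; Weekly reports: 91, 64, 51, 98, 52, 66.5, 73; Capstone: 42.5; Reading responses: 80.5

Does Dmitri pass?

Weekly reports: drop 51, 52 → average of remaining 5 = 392.5/5 = 78.5
Reading responses score 80.5 ≥ 40: minimum met.
Weighted total:
  Portfolio 80 × 0.1 = 8
  Reflections 25 × 0.14 = 3.5
  Assignments 98 × 0.05 = 4.9
  Participation 67.5 × 0.08 = 5.4
  Discussion 72 × 0.06 = 4.32
  Weekly reports 78.5 × 0.29 = 22.765
  Capstone 42.5 × 0.19 = 8.075
  Reading responses 80.5 × 0.09 = 7.245
Sum = 64.205
64.205 ≥ 50 → Credit

Credit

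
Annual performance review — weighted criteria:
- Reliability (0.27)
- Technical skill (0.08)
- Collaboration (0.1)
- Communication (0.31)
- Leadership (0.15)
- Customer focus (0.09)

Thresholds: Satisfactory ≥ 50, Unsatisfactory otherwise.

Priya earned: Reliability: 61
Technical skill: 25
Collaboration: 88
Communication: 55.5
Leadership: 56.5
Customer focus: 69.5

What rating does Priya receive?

Satisfactory

Weighted total:
  Reliability 61 × 0.27 = 16.47
  Technical skill 25 × 0.08 = 2
  Collaboration 88 × 0.1 = 8.8
  Communication 55.5 × 0.31 = 17.205
  Leadership 56.5 × 0.15 = 8.475
  Customer focus 69.5 × 0.09 = 6.255
Sum = 59.205
59.205 ≥ 50 → Satisfactory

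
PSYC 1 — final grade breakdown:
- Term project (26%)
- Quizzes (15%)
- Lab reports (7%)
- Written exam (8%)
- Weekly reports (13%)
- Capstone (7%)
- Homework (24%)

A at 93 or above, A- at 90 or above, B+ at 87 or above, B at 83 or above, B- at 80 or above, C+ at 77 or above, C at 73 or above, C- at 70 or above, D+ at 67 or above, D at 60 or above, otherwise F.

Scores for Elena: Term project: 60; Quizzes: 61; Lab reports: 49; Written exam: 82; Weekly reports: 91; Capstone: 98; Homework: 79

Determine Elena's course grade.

Weighted total:
  Term project 60 × 0.26 = 15.6
  Quizzes 61 × 0.15 = 9.15
  Lab reports 49 × 0.07 = 3.43
  Written exam 82 × 0.08 = 6.56
  Weekly reports 91 × 0.13 = 11.83
  Capstone 98 × 0.07 = 6.86
  Homework 79 × 0.24 = 18.96
Sum = 72.39
72.39 is ≥ 70 and < 73 → C-

C-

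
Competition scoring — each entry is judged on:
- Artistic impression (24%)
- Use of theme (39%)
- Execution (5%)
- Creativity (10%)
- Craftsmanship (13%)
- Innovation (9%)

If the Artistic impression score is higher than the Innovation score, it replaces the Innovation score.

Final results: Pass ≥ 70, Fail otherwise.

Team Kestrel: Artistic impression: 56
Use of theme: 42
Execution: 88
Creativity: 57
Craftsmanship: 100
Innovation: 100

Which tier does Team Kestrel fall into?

Fail

Artistic impression (56) ≤ Innovation (100), so Innovation stays at 100.
Weighted total:
  Artistic impression 56 × 0.24 = 13.44
  Use of theme 42 × 0.39 = 16.38
  Execution 88 × 0.05 = 4.4
  Creativity 57 × 0.1 = 5.7
  Craftsmanship 100 × 0.13 = 13
  Innovation 100 × 0.09 = 9
Sum = 61.92
61.92 < 70 → Fail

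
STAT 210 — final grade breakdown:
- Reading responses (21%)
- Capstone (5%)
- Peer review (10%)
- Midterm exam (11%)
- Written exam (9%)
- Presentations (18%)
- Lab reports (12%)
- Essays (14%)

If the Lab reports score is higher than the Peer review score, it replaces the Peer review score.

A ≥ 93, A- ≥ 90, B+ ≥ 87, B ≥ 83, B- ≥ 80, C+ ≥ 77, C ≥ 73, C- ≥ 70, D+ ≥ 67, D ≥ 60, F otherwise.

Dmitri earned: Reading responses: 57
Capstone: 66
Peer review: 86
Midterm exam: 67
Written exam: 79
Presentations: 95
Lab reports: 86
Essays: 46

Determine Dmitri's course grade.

C-

Lab reports (86) ≤ Peer review (86), so Peer review stays at 86.
Weighted total:
  Reading responses 57 × 0.21 = 11.97
  Capstone 66 × 0.05 = 3.3
  Peer review 86 × 0.1 = 8.6
  Midterm exam 67 × 0.11 = 7.37
  Written exam 79 × 0.09 = 7.11
  Presentations 95 × 0.18 = 17.1
  Lab reports 86 × 0.12 = 10.32
  Essays 46 × 0.14 = 6.44
Sum = 72.21
72.21 is ≥ 70 and < 73 → C-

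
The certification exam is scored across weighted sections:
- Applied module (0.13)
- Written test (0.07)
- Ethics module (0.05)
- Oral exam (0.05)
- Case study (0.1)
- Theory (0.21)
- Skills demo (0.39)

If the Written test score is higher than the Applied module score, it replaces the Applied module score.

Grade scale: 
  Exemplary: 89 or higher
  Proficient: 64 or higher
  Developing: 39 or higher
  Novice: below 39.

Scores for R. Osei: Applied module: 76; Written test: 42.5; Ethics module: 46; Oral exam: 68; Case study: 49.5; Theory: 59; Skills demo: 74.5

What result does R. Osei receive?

Proficient

Written test (42.5) ≤ Applied module (76), so Applied module stays at 76.
Weighted total:
  Applied module 76 × 0.13 = 9.88
  Written test 42.5 × 0.07 = 2.975
  Ethics module 46 × 0.05 = 2.3
  Oral exam 68 × 0.05 = 3.4
  Case study 49.5 × 0.1 = 4.95
  Theory 59 × 0.21 = 12.39
  Skills demo 74.5 × 0.39 = 29.055
Sum = 64.95
64.95 is ≥ 64 and < 89 → Proficient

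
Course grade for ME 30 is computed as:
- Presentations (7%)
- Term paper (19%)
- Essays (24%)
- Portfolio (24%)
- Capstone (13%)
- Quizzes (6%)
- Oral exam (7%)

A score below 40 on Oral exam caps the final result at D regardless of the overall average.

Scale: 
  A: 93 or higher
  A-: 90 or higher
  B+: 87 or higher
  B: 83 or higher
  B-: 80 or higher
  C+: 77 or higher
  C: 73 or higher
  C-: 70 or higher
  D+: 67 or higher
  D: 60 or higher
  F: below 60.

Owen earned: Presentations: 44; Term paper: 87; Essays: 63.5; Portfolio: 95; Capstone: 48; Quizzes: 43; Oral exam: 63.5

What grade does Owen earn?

C-

Oral exam score 63.5 ≥ 40: minimum met.
Weighted total:
  Presentations 44 × 0.07 = 3.08
  Term paper 87 × 0.19 = 16.53
  Essays 63.5 × 0.24 = 15.24
  Portfolio 95 × 0.24 = 22.8
  Capstone 48 × 0.13 = 6.24
  Quizzes 43 × 0.06 = 2.58
  Oral exam 63.5 × 0.07 = 4.445
Sum = 70.915
70.915 is ≥ 70 and < 73 → C-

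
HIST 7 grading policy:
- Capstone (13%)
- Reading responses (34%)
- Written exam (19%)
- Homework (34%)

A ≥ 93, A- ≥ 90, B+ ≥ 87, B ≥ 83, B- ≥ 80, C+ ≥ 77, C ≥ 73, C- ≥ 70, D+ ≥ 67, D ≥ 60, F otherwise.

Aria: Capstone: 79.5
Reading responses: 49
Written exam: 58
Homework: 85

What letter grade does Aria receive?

D

Weighted total:
  Capstone 79.5 × 0.13 = 10.335
  Reading responses 49 × 0.34 = 16.66
  Written exam 58 × 0.19 = 11.02
  Homework 85 × 0.34 = 28.9
Sum = 66.915
66.915 is ≥ 60 and < 67 → D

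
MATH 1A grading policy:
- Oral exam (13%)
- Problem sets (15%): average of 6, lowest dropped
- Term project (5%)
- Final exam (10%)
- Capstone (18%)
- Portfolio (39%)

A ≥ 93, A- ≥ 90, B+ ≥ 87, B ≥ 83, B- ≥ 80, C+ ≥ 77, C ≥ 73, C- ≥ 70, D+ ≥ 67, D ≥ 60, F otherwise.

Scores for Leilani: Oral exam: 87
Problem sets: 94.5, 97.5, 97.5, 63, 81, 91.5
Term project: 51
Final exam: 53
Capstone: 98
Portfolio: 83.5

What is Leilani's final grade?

Problem sets: drop 63 → average of remaining 5 = 462/5 = 92.4
Weighted total:
  Oral exam 87 × 0.13 = 11.31
  Problem sets 92.4 × 0.15 = 13.86
  Term project 51 × 0.05 = 2.55
  Final exam 53 × 0.1 = 5.3
  Capstone 98 × 0.18 = 17.64
  Portfolio 83.5 × 0.39 = 32.565
Sum = 83.225
83.225 is ≥ 83 and < 87 → B

B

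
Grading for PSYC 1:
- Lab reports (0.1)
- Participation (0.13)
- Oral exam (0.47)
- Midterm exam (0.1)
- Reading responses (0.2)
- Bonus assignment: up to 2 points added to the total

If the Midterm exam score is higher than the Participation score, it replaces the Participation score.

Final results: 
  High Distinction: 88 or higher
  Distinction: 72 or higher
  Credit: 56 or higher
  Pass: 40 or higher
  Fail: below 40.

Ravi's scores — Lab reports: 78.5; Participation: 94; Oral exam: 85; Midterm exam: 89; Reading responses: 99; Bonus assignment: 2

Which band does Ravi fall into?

Midterm exam (89) ≤ Participation (94), so Participation stays at 94.
Weighted total:
  Lab reports 78.5 × 0.1 = 7.85
  Participation 94 × 0.13 = 12.22
  Oral exam 85 × 0.47 = 39.95
  Midterm exam 89 × 0.1 = 8.9
  Reading responses 99 × 0.2 = 19.8
Sum = 88.72
Bonus assignment: 88.72 + 2 = 90.72
90.72 ≥ 88 → High Distinction

High Distinction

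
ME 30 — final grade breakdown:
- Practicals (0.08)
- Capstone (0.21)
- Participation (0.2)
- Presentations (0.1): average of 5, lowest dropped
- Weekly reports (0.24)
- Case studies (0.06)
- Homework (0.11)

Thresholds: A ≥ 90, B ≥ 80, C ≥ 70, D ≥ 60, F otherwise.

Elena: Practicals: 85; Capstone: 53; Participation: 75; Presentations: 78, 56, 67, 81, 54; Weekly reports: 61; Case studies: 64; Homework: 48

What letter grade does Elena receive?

D

Presentations: drop 54 → average of remaining 4 = 282/4 = 70.5
Weighted total:
  Practicals 85 × 0.08 = 6.8
  Capstone 53 × 0.21 = 11.13
  Participation 75 × 0.2 = 15
  Presentations 70.5 × 0.1 = 7.05
  Weekly reports 61 × 0.24 = 14.64
  Case studies 64 × 0.06 = 3.84
  Homework 48 × 0.11 = 5.28
Sum = 63.74
63.74 is ≥ 60 and < 70 → D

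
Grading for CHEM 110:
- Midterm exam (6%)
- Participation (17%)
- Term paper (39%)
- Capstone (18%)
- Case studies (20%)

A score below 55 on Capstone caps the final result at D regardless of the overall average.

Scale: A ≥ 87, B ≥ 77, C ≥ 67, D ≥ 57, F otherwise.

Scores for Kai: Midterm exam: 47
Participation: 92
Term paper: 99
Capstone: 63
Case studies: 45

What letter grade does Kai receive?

Capstone score 63 ≥ 55: minimum met.
Weighted total:
  Midterm exam 47 × 0.06 = 2.82
  Participation 92 × 0.17 = 15.64
  Term paper 99 × 0.39 = 38.61
  Capstone 63 × 0.18 = 11.34
  Case studies 45 × 0.2 = 9
Sum = 77.41
77.41 is ≥ 77 and < 87 → B

B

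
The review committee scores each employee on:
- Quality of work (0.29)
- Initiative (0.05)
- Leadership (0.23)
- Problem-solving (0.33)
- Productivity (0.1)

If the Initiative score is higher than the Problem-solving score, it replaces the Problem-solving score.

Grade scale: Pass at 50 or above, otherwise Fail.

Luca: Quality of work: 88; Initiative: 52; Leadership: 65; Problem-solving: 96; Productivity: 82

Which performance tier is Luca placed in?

Initiative (52) ≤ Problem-solving (96), so Problem-solving stays at 96.
Weighted total:
  Quality of work 88 × 0.29 = 25.52
  Initiative 52 × 0.05 = 2.6
  Leadership 65 × 0.23 = 14.95
  Problem-solving 96 × 0.33 = 31.68
  Productivity 82 × 0.1 = 8.2
Sum = 82.95
82.95 ≥ 50 → Pass

Pass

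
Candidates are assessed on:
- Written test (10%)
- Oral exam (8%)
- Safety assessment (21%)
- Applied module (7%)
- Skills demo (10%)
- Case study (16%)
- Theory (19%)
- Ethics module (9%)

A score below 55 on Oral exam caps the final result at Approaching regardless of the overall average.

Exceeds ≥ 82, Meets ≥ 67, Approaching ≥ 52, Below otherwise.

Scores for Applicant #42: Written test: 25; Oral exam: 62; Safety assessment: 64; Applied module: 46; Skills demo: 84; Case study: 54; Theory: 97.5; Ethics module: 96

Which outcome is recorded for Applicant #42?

Meets

Oral exam score 62 ≥ 55: minimum met.
Weighted total:
  Written test 25 × 0.1 = 2.5
  Oral exam 62 × 0.08 = 4.96
  Safety assessment 64 × 0.21 = 13.44
  Applied module 46 × 0.07 = 3.22
  Skills demo 84 × 0.1 = 8.4
  Case study 54 × 0.16 = 8.64
  Theory 97.5 × 0.19 = 18.525
  Ethics module 96 × 0.09 = 8.64
Sum = 68.325
68.325 is ≥ 67 and < 82 → Meets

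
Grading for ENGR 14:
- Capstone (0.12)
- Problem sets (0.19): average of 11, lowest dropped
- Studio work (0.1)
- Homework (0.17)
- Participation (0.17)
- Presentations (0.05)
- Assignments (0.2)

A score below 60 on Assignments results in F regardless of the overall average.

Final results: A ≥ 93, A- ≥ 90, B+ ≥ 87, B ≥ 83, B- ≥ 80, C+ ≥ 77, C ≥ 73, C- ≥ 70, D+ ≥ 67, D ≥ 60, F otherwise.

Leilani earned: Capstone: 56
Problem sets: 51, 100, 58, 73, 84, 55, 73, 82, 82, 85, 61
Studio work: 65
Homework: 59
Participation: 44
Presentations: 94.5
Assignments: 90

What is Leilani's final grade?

D+

Problem sets: drop 51 → average of remaining 10 = 753/10 = 75.3
Assignments score 90 ≥ 60: minimum met.
Weighted total:
  Capstone 56 × 0.12 = 6.72
  Problem sets 75.3 × 0.19 = 14.307
  Studio work 65 × 0.1 = 6.5
  Homework 59 × 0.17 = 10.03
  Participation 44 × 0.17 = 7.48
  Presentations 94.5 × 0.05 = 4.725
  Assignments 90 × 0.2 = 18
Sum = 67.762
67.762 is ≥ 67 and < 70 → D+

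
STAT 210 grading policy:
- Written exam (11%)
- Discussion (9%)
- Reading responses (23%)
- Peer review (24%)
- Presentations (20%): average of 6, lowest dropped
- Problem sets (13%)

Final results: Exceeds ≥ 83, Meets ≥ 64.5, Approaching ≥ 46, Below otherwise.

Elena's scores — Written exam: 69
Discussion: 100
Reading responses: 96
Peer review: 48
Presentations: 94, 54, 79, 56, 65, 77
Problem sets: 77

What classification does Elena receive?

Presentations: drop 54 → average of remaining 5 = 371/5 = 74.2
Weighted total:
  Written exam 69 × 0.11 = 7.59
  Discussion 100 × 0.09 = 9
  Reading responses 96 × 0.23 = 22.08
  Peer review 48 × 0.24 = 11.52
  Presentations 74.2 × 0.2 = 14.84
  Problem sets 77 × 0.13 = 10.01
Sum = 75.04
75.04 is ≥ 64.5 and < 83 → Meets

Meets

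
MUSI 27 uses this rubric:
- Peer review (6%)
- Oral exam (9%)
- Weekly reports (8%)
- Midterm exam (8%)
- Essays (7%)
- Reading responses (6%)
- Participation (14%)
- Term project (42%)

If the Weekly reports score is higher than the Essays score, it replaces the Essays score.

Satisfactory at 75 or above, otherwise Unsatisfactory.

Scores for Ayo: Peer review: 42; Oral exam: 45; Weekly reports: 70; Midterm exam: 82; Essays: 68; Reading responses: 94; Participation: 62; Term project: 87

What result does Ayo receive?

Weekly reports (70) > Essays (68), so Essays counts as 70.
Weighted total:
  Peer review 42 × 0.06 = 2.52
  Oral exam 45 × 0.09 = 4.05
  Weekly reports 70 × 0.08 = 5.6
  Midterm exam 82 × 0.08 = 6.56
  Essays 70 × 0.07 = 4.9
  Reading responses 94 × 0.06 = 5.64
  Participation 62 × 0.14 = 8.68
  Term project 87 × 0.42 = 36.54
Sum = 74.49
74.49 < 75 → Unsatisfactory

Unsatisfactory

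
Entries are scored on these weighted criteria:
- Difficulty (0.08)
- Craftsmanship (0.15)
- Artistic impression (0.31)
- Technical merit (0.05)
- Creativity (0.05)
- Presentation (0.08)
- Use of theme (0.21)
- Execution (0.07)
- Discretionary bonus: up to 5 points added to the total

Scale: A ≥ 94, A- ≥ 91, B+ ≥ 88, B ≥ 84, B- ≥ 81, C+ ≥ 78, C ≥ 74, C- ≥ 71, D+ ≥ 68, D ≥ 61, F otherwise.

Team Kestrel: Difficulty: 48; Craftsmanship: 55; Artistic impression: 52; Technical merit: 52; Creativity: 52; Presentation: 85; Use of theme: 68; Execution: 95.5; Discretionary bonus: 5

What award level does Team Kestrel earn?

Weighted total:
  Difficulty 48 × 0.08 = 3.84
  Craftsmanship 55 × 0.15 = 8.25
  Artistic impression 52 × 0.31 = 16.12
  Technical merit 52 × 0.05 = 2.6
  Creativity 52 × 0.05 = 2.6
  Presentation 85 × 0.08 = 6.8
  Use of theme 68 × 0.21 = 14.28
  Execution 95.5 × 0.07 = 6.685
Sum = 61.175
Discretionary bonus: 61.175 + 5 = 66.175
66.175 is ≥ 61 and < 68 → D

D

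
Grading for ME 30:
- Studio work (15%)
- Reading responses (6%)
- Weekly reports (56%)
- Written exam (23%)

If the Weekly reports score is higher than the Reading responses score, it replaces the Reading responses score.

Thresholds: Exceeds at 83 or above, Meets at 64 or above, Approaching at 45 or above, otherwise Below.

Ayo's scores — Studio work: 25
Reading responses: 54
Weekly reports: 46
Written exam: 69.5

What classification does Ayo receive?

Weekly reports (46) ≤ Reading responses (54), so Reading responses stays at 54.
Weighted total:
  Studio work 25 × 0.15 = 3.75
  Reading responses 54 × 0.06 = 3.24
  Weekly reports 46 × 0.56 = 25.76
  Written exam 69.5 × 0.23 = 15.985
Sum = 48.735
48.735 is ≥ 45 and < 64 → Approaching

Approaching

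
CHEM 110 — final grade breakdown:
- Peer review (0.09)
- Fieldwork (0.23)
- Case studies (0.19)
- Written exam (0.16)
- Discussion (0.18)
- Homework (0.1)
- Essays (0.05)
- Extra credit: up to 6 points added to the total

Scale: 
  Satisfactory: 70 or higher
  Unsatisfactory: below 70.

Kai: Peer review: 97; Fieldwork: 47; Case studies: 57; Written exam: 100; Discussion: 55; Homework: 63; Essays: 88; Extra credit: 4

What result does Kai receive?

Satisfactory

Weighted total:
  Peer review 97 × 0.09 = 8.73
  Fieldwork 47 × 0.23 = 10.81
  Case studies 57 × 0.19 = 10.83
  Written exam 100 × 0.16 = 16
  Discussion 55 × 0.18 = 9.9
  Homework 63 × 0.1 = 6.3
  Essays 88 × 0.05 = 4.4
Sum = 66.97
Extra credit: 66.97 + 4 = 70.97
70.97 ≥ 70 → Satisfactory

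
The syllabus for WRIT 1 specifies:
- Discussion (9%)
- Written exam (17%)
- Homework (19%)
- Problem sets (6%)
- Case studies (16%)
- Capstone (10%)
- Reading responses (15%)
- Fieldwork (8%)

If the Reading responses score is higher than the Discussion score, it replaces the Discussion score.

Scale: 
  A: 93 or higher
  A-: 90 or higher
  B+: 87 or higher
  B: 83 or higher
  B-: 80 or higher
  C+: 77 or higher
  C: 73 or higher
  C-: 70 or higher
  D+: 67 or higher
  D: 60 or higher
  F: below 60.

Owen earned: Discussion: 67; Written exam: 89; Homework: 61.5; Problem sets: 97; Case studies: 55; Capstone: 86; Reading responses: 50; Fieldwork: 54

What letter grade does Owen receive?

Reading responses (50) ≤ Discussion (67), so Discussion stays at 67.
Weighted total:
  Discussion 67 × 0.09 = 6.03
  Written exam 89 × 0.17 = 15.13
  Homework 61.5 × 0.19 = 11.685
  Problem sets 97 × 0.06 = 5.82
  Case studies 55 × 0.16 = 8.8
  Capstone 86 × 0.1 = 8.6
  Reading responses 50 × 0.15 = 7.5
  Fieldwork 54 × 0.08 = 4.32
Sum = 67.885
67.885 is ≥ 67 and < 70 → D+

D+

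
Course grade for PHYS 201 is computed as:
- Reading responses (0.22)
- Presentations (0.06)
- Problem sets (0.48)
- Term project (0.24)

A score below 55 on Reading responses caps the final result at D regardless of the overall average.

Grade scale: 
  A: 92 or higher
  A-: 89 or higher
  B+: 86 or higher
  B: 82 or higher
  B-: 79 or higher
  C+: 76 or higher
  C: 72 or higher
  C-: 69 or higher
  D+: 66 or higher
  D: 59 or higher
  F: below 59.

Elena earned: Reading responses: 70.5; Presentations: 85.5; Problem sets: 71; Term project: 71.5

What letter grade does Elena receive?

C-

Reading responses score 70.5 ≥ 55: minimum met.
Weighted total:
  Reading responses 70.5 × 0.22 = 15.51
  Presentations 85.5 × 0.06 = 5.13
  Problem sets 71 × 0.48 = 34.08
  Term project 71.5 × 0.24 = 17.16
Sum = 71.88
71.88 is ≥ 69 and < 72 → C-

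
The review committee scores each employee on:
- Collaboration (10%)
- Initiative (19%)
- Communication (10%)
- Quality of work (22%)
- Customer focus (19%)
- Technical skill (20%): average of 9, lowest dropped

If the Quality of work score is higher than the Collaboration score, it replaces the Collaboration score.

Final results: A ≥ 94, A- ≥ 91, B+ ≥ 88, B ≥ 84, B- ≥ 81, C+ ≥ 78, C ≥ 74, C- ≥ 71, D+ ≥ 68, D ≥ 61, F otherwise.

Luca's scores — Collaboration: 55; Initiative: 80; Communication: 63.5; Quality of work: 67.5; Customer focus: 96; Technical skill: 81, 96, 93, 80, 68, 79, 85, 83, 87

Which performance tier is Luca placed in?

C+

Technical skill: drop 68 → average of remaining 8 = 684/8 = 85.5
Quality of work (67.5) > Collaboration (55), so Collaboration counts as 67.5.
Weighted total:
  Collaboration 67.5 × 0.1 = 6.75
  Initiative 80 × 0.19 = 15.2
  Communication 63.5 × 0.1 = 6.35
  Quality of work 67.5 × 0.22 = 14.85
  Customer focus 96 × 0.19 = 18.24
  Technical skill 85.5 × 0.2 = 17.1
Sum = 78.49
78.49 is ≥ 78 and < 81 → C+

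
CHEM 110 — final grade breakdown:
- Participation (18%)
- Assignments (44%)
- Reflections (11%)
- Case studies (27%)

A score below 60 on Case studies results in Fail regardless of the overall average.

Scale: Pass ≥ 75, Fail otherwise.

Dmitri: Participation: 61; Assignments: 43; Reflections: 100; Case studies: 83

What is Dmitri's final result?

Case studies score 83 ≥ 60: minimum met.
Weighted total:
  Participation 61 × 0.18 = 10.98
  Assignments 43 × 0.44 = 18.92
  Reflections 100 × 0.11 = 11
  Case studies 83 × 0.27 = 22.41
Sum = 63.31
63.31 < 75 → Fail

Fail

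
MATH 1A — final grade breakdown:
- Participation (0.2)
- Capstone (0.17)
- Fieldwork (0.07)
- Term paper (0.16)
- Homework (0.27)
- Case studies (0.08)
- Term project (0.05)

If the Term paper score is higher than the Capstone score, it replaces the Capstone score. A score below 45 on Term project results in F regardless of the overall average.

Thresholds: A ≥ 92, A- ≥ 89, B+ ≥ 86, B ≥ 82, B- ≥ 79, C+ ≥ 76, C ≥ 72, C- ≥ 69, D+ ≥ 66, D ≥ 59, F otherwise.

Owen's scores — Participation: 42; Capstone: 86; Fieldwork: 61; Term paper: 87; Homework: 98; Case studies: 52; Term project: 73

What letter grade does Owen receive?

C

Term paper (87) > Capstone (86), so Capstone counts as 87.
Term project score 73 ≥ 45: minimum met.
Weighted total:
  Participation 42 × 0.2 = 8.4
  Capstone 87 × 0.17 = 14.79
  Fieldwork 61 × 0.07 = 4.27
  Term paper 87 × 0.16 = 13.92
  Homework 98 × 0.27 = 26.46
  Case studies 52 × 0.08 = 4.16
  Term project 73 × 0.05 = 3.65
Sum = 75.65
75.65 is ≥ 72 and < 76 → C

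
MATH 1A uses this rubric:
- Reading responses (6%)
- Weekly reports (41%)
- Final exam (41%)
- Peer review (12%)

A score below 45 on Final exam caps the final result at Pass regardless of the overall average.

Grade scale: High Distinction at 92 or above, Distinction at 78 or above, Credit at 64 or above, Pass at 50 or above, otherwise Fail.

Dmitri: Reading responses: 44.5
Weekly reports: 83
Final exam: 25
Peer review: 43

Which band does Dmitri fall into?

Pass

Final exam score 25 < 45: minimum not met.
Weighted total:
  Reading responses 44.5 × 0.06 = 2.67
  Weekly reports 83 × 0.41 = 34.03
  Final exam 25 × 0.41 = 10.25
  Peer review 43 × 0.12 = 5.16
Sum = 52.11
52.11 would be Pass; cap at Pass applies → Pass.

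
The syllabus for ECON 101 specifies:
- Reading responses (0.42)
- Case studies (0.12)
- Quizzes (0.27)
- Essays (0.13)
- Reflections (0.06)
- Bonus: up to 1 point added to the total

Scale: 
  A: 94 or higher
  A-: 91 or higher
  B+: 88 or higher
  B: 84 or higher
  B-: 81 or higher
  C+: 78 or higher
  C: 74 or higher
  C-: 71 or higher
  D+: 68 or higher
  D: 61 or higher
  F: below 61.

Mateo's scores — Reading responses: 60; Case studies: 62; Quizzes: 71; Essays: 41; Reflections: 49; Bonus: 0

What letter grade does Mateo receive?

F

Weighted total:
  Reading responses 60 × 0.42 = 25.2
  Case studies 62 × 0.12 = 7.44
  Quizzes 71 × 0.27 = 19.17
  Essays 41 × 0.13 = 5.33
  Reflections 49 × 0.06 = 2.94
Sum = 60.08
Bonus: 60.08 + 0 = 60.08
60.08 < 61 → F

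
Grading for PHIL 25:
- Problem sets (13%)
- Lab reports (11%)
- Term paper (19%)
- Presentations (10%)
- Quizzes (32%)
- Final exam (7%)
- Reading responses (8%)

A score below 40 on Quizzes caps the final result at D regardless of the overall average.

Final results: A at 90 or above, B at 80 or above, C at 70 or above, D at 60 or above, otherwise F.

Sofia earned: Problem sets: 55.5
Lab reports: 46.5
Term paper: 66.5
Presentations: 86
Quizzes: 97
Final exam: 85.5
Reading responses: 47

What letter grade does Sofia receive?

Quizzes score 97 ≥ 40: minimum met.
Weighted total:
  Problem sets 55.5 × 0.13 = 7.215
  Lab reports 46.5 × 0.11 = 5.115
  Term paper 66.5 × 0.19 = 12.635
  Presentations 86 × 0.1 = 8.6
  Quizzes 97 × 0.32 = 31.04
  Final exam 85.5 × 0.07 = 5.985
  Reading responses 47 × 0.08 = 3.76
Sum = 74.35
74.35 is ≥ 70 and < 80 → C

C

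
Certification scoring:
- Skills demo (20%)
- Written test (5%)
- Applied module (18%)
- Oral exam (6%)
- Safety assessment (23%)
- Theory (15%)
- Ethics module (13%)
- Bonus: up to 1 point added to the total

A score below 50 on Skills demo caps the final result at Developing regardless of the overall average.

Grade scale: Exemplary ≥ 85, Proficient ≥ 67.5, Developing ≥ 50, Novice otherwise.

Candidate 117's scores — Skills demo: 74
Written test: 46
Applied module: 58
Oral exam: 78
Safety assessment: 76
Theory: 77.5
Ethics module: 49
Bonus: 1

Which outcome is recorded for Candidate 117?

Skills demo score 74 ≥ 50: minimum met.
Weighted total:
  Skills demo 74 × 0.2 = 14.8
  Written test 46 × 0.05 = 2.3
  Applied module 58 × 0.18 = 10.44
  Oral exam 78 × 0.06 = 4.68
  Safety assessment 76 × 0.23 = 17.48
  Theory 77.5 × 0.15 = 11.625
  Ethics module 49 × 0.13 = 6.37
Sum = 67.695
Bonus: 67.695 + 1 = 68.695
68.695 is ≥ 67.5 and < 85 → Proficient

Proficient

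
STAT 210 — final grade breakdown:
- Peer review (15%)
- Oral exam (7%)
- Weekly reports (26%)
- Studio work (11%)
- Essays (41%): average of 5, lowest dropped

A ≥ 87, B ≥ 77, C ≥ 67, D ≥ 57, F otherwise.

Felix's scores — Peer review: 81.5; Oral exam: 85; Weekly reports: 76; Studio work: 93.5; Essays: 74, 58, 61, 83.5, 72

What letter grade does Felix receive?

B

Essays: drop 58 → average of remaining 4 = 290.5/4 = 72.625
Weighted total:
  Peer review 81.5 × 0.15 = 12.225
  Oral exam 85 × 0.07 = 5.95
  Weekly reports 76 × 0.26 = 19.76
  Studio work 93.5 × 0.11 = 10.285
  Essays 72.625 × 0.41 = 29.77625
Sum = 77.99625
77.99625 is ≥ 77 and < 87 → B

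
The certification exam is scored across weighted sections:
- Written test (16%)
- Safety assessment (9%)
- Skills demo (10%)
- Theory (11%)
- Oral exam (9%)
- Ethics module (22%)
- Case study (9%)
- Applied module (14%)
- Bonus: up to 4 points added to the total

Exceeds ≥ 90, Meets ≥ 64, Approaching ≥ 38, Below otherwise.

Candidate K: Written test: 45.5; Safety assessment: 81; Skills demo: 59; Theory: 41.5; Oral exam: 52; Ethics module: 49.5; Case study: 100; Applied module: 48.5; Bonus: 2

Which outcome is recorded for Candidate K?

Weighted total:
  Written test 45.5 × 0.16 = 7.28
  Safety assessment 81 × 0.09 = 7.29
  Skills demo 59 × 0.1 = 5.9
  Theory 41.5 × 0.11 = 4.565
  Oral exam 52 × 0.09 = 4.68
  Ethics module 49.5 × 0.22 = 10.89
  Case study 100 × 0.09 = 9
  Applied module 48.5 × 0.14 = 6.79
Sum = 56.395
Bonus: 56.395 + 2 = 58.395
58.395 is ≥ 38 and < 64 → Approaching

Approaching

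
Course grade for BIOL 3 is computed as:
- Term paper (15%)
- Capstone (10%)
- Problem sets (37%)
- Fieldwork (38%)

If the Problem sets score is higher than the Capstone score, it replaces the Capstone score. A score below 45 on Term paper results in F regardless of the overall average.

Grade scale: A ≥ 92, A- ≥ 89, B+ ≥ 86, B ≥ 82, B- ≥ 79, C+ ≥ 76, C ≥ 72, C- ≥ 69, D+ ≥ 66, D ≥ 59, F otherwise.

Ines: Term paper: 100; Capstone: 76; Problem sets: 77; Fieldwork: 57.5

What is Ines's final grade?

C

Problem sets (77) > Capstone (76), so Capstone counts as 77.
Term paper score 100 ≥ 45: minimum met.
Weighted total:
  Term paper 100 × 0.15 = 15
  Capstone 77 × 0.1 = 7.7
  Problem sets 77 × 0.37 = 28.49
  Fieldwork 57.5 × 0.38 = 21.85
Sum = 73.04
73.04 is ≥ 72 and < 76 → C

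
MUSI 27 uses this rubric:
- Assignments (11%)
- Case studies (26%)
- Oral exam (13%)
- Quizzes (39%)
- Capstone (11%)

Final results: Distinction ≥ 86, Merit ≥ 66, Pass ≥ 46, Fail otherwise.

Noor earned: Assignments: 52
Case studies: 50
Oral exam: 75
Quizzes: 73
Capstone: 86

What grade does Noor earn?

Merit

Weighted total:
  Assignments 52 × 0.11 = 5.72
  Case studies 50 × 0.26 = 13
  Oral exam 75 × 0.13 = 9.75
  Quizzes 73 × 0.39 = 28.47
  Capstone 86 × 0.11 = 9.46
Sum = 66.4
66.4 is ≥ 66 and < 86 → Merit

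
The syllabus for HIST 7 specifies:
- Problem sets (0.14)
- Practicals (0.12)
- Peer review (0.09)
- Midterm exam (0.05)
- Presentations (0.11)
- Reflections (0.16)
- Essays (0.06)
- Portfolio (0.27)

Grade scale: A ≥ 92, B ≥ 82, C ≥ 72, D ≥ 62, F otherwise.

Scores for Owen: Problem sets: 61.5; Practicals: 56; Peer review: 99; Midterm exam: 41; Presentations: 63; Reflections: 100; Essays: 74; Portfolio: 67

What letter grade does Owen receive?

D

Weighted total:
  Problem sets 61.5 × 0.14 = 8.61
  Practicals 56 × 0.12 = 6.72
  Peer review 99 × 0.09 = 8.91
  Midterm exam 41 × 0.05 = 2.05
  Presentations 63 × 0.11 = 6.93
  Reflections 100 × 0.16 = 16
  Essays 74 × 0.06 = 4.44
  Portfolio 67 × 0.27 = 18.09
Sum = 71.75
71.75 is ≥ 62 and < 72 → D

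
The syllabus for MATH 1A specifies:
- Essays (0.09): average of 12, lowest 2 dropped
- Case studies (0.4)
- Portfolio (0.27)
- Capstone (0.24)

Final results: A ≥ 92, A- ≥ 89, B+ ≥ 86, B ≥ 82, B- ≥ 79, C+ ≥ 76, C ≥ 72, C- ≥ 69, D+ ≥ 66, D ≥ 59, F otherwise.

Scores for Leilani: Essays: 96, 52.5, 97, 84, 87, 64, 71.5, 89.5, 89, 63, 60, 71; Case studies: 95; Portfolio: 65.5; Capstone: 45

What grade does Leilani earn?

C

Essays: drop 52.5, 60 → average of remaining 10 = 812/10 = 81.2
Weighted total:
  Essays 81.2 × 0.09 = 7.308
  Case studies 95 × 0.4 = 38
  Portfolio 65.5 × 0.27 = 17.685
  Capstone 45 × 0.24 = 10.8
Sum = 73.793
73.793 is ≥ 72 and < 76 → C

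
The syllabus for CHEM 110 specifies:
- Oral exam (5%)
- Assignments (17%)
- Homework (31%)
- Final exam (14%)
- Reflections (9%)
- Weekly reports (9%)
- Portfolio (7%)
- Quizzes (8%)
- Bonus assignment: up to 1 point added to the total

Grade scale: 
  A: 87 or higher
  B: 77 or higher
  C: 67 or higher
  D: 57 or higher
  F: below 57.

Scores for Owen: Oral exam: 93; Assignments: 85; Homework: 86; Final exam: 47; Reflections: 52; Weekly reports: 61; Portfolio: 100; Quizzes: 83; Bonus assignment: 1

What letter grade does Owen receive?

B

Weighted total:
  Oral exam 93 × 0.05 = 4.65
  Assignments 85 × 0.17 = 14.45
  Homework 86 × 0.31 = 26.66
  Final exam 47 × 0.14 = 6.58
  Reflections 52 × 0.09 = 4.68
  Weekly reports 61 × 0.09 = 5.49
  Portfolio 100 × 0.07 = 7
  Quizzes 83 × 0.08 = 6.64
Sum = 76.15
Bonus assignment: 76.15 + 1 = 77.15
77.15 is ≥ 77 and < 87 → B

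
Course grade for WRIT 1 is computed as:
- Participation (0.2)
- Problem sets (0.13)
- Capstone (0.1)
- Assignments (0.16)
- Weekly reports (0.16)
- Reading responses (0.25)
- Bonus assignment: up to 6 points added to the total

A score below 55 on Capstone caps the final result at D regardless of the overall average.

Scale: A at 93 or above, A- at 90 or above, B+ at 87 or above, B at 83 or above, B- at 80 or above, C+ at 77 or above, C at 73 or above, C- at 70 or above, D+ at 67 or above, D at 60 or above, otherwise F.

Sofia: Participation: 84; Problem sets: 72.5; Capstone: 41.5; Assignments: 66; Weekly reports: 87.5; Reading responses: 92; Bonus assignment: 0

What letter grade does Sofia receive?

Capstone score 41.5 < 55: minimum not met.
Weighted total:
  Participation 84 × 0.2 = 16.8
  Problem sets 72.5 × 0.13 = 9.425
  Capstone 41.5 × 0.1 = 4.15
  Assignments 66 × 0.16 = 10.56
  Weekly reports 87.5 × 0.16 = 14
  Reading responses 92 × 0.25 = 23
Sum = 77.935
Bonus assignment: 77.935 + 0 = 77.935
77.935 would be C+; cap at D applies → D.

D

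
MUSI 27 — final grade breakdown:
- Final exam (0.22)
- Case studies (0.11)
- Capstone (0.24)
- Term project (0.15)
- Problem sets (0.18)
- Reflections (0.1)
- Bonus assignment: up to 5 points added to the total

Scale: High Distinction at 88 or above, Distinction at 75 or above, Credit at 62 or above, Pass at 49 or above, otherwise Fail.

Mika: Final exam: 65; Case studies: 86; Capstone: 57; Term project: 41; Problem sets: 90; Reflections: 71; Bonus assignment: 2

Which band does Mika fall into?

Weighted total:
  Final exam 65 × 0.22 = 14.3
  Case studies 86 × 0.11 = 9.46
  Capstone 57 × 0.24 = 13.68
  Term project 41 × 0.15 = 6.15
  Problem sets 90 × 0.18 = 16.2
  Reflections 71 × 0.1 = 7.1
Sum = 66.89
Bonus assignment: 66.89 + 2 = 68.89
68.89 is ≥ 62 and < 75 → Credit

Credit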